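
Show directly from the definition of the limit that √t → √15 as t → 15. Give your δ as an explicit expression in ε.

δ = min(15, √15·ε)

Suppose ε > 0. We want δ > 0 such that 0 < |t − 15| < δ implies |√t − √15| < ε.
Multiplying by the conjugate, |√t − √15| = |t − 15|/(√t + √15).
Restrict δ ≤ 15 so that |t − 15| < 15 forces t > 0, and then √t + √15 > √15.
Hence |√t − √15| < |t − 15|/√15, which is < ε once |t − 15| < √15·ε.
Take δ = min(15, √15·ε). If 0 < |t − 15| < δ then t > 0 and |√t − √15| < |t − 15|/√15 < ε.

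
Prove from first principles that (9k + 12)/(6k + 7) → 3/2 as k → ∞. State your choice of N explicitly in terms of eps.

N = (1/4)/eps

Fix eps > 0. For k ≥ 1, |(9k + 12)/(6k + 7) − (3/2)| = |9|/(6(6k + 7)) = 9/(6(6k + 7)).
Since 6k + 7 ≥ 6k for k ≥ 1, this is ≤ 9/(6·6k) = (1/4)/k.
So |(9k + 12)/(6k + 7) − (3/2)| < eps whenever k > (1/4)/eps.
Take N = (1/4)/eps. If k > N then |(9k + 12)/(6k + 7) − (3/2)| ≤ (1/4)/k < eps.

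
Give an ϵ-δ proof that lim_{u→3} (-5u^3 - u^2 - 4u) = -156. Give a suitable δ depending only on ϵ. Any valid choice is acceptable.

δ = min(1, ϵ/196)

Suppose ϵ > 0. We want δ > 0 such that 0 < |u − 3| < δ implies |(-5u^3 - u^2 - 4u) + 156| < ϵ.
(-5u^3 - u^2 - 4u) + 156 = -5u^3 - u^2 - 4u + 156 = (u − 3)(-5u^2 - 16u - 52).
So |(-5u^3 - u^2 - 4u) + 156| = |u − 3|·|-5u^2 - 16u - 52|.
Assume first that |u − 3| < 1, so |u| < 4. Then |-5u^2 - 16u - 52| ≤ 5·4^2 + 16·4 + 52 = 196.
Hence |(-5u^3 - u^2 - 4u) + 156| ≤ 196|u − 3| < ϵ provided |u − 3| < ϵ/196.
Choosing δ = min(1, ϵ/196) ensures both conditions, hence |(-5u^3 - u^2 - 4u) + 156| < ϵ.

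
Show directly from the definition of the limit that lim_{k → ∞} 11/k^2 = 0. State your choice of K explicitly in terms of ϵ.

Fix ϵ > 0. For k ≥ 1, |11/k^2 − 0| = 11/k^2.
11/k^2 < ϵ ⇔ k^2 > 11/ϵ ⇔ k > (11/ϵ)^{1/2}.
Take K = (11/ϵ)^{1/2}. Then k > K implies 11/k^2 < ϵ.

K = (11/ϵ)^{1/2}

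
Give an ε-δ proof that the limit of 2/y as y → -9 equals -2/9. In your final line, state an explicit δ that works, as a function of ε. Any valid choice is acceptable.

δ = min(9/2, (81/4)ε)

Let ε > 0 be given. We seek δ > 0 such that 0 < |y + 9| < δ implies |2/y + 2/9| < ε.
|2/y + 2/9| = 2·|-9 − y|/(9·|y|) = 2|y + 9|/(9|y|).
Restrict δ ≤ 9/2. Then |y + 9| < 9/2 gives |y| > 9/2, so 9|y| > 81/2.
Then |2/y + 2/9| < 2|y + 9|/(81/2), which is < ε when |y + 9| < (81/4)ε.
Take δ = min(9/2, (81/4)ε). Then 0 < |y + 9| < δ gives both |y + 9| < 9/2 and |y + 9| < (81/4)ε, so |2/y + 2/9| < ε.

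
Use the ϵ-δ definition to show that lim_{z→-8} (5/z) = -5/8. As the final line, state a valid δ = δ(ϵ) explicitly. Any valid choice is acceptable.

Suppose ϵ > 0. We seek δ > 0 such that 0 < |z + 8| < δ implies |5/z + 5/8| < ϵ.
|5/z + 5/8| = 5·|-8 − z|/(8·|z|) = 5|z + 8|/(8|z|).
Require δ ≤ 4 so that |z| > 8 − 4 = 4, hence 8|z| > 32.
Then |5/z + 5/8| < 5|z + 8|/32, which is < ϵ when |z + 8| < (32/5)ϵ.
Take δ = min(4, (32/5)ϵ). Then 0 < |z + 8| < δ gives both |z + 8| < 4 and |z + 8| < (32/5)ϵ, so |5/z + 5/8| < ϵ.

δ = min(4, (32/5)ϵ)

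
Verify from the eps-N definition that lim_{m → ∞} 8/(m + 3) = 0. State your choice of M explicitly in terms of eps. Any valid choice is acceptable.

Let eps > 0. For m ≥ 1, |8/(m + 3) − 0| = 8/(m + 3) ≤ 8/m.
We need 8/m < eps, i.e. m > 8/eps.
Take M = 8/eps. If m > M then |8/(m + 3)| ≤ 8/m < eps.

M = 8/eps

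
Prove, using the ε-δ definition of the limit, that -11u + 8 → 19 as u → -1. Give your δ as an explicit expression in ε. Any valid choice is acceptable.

Let ε > 0. We need δ > 0 so that 0 < |u + 1| < δ implies |(-11u + 8) − 19| < ε.
Since (-11u + 8) − 19 = -11(u + 1), we have |(-11u + 8) − 19| = 11|u + 1|.
Thus it suffices that |u + 1| < ε/11.
Take δ = ε/11. If 0 < |u + 1| < δ then |(-11u + 8) − 19| = 11|u + 1| < 11·(ε/11) = ε.

δ = ε/11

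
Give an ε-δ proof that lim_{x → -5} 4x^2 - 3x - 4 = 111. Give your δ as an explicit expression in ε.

Fix ε > 0. We want δ > 0 such that 0 < |x + 5| < δ implies |(4x^2 - 3x - 4) − 111| < ε.
(4x^2 - 3x - 4) − 111 = 4x^2 - 3x - 115 = (x + 5)(4x - 23).
So |(4x^2 - 3x - 4) − 111| = |x + 5|·|4x - 23|.
Assume first that |x + 5| < 2, so |x| < 7. Then |4x - 23| ≤ 4·7 + 23 = 51.
Hence |(4x^2 - 3x - 4) − 111| ≤ 51|x + 5| < ε provided |x + 5| < ε/51.
Take δ = min(2, ε/51). Then 0 < |x + 5| < δ gives both |x + 5| < 2 and |x + 5| < ε/51, so |(4x^2 - 3x - 4) − 111| < ε.

δ = min(2, ε/51)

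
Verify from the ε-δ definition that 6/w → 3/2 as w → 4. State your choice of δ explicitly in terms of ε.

Fix ε > 0. We seek δ > 0 such that 0 < |w − 4| < δ implies |6/w − (3/2)| < ε.
|6/w − (3/2)| = 6·|4 − w|/(4·|w|) = 6|w − 4|/(4|w|).
Restrict δ ≤ 2. Then |w − 4| < 2 gives |w| > 2, so 4|w| > 8.
Then |6/w − (3/2)| < 6|w − 4|/8, which is < ε when |w − 4| < (4/3)ε.
Take δ = min(2, (4/3)ε). Then 0 < |w − 4| < δ gives both |w − 4| < 2 and |w − 4| < (4/3)ε, so |6/w − (3/2)| < ε.

δ = min(2, (4/3)ε)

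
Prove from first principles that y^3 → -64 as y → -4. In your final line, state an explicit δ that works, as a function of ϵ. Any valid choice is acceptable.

δ = min(2, ϵ/76)

Let ϵ > 0. We seek δ > 0 with 0 < |y + 4| < δ ⇒ |y^3 + 64| < ϵ.
Factor: y^3 + 64 = (y + 4)(y^2 - 4y + 16), so |y^3 + 64| = |y + 4|·|y^2 - 4y + 16|.
Impose δ ≤ 2 so that |y| < 6; then |y^2 - 4y + 16| ≤ 76.
Hence |y^3 + 64| ≤ 76|y + 4|, which is < ϵ once |y + 4| < ϵ/76.
Take δ = min(2, ϵ/76). If 0 < |y + 4| < δ then both bounds hold and |y^3 + 64| ≤ 76|y + 4| < 76·(ϵ/76) = ϵ.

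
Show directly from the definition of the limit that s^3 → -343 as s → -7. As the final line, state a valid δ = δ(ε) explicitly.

δ = min(2, ε/193)

Let ε > 0. We seek δ > 0 with 0 < |s + 7| < δ ⇒ |s^3 + 343| < ε.
Factor: s^3 + 343 = (s + 7)(s^2 - 7s + 49), so |s^3 + 343| = |s + 7|·|s^2 - 7s + 49|.
Restrict δ ≤ 2. Then |s + 7| < 2 gives |s| < 9, so by the triangle inequality |s^2 - 7s + 49| ≤ 9^2 + 7·9 + 49 = 193.
Hence |s^3 + 343| ≤ 193|s + 7|, which is < ε once |s + 7| < ε/193.
Take δ = min(2, ε/193). If 0 < |s + 7| < δ then both bounds hold and |s^3 + 343| ≤ 193|s + 7| < 193·(ε/193) = ε.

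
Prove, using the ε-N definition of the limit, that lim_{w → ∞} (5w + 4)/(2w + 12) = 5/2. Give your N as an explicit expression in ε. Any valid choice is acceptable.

Let ε > 0 be given. We seek N > 0 such that w > N implies |(5w + 4)/(2w + 12) − (5/2)| < ε.
(5w + 4)/(2w + 12) − (5/2) = (2(5w + 4) − 5(2w + 12)) / (2(2w + 12)) = -52/(2(2w + 12)).
For w > 0 we have 2w + 12 > 2w, so |(5w + 4)/(2w + 12) − (5/2)| = 52/(2(2w + 12)) < 52/(2·2w) = 13/w.
Thus |(5w + 4)/(2w + 12) − (5/2)| < ε whenever w > 13/ε.
Take N = 13/ε. If w > N then |(5w + 4)/(2w + 12) − (5/2)| < 13/w < ε.

N = 13/ε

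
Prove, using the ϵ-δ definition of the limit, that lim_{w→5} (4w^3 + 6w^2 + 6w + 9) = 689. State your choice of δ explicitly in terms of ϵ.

δ = min(1, ϵ/436)

Let ϵ > 0. We want δ > 0 such that 0 < |w − 5| < δ implies |(4w^3 + 6w^2 + 6w + 9) − 689| < ϵ.
(4w^3 + 6w^2 + 6w + 9) − 689 = 4w^3 + 6w^2 + 6w - 680 = (w − 5)(4w^2 + 26w + 136).
So |(4w^3 + 6w^2 + 6w + 9) − 689| = |w − 5|·|4w^2 + 26w + 136|.
Assume first that |w − 5| < 1, so |w| < 6. Then |4w^2 + 26w + 136| ≤ 4·6^2 + 26·6 + 136 = 436.
Hence |(4w^3 + 6w^2 + 6w + 9) − 689| ≤ 436|w − 5| < ϵ provided |w − 5| < ϵ/436.
Choosing δ = min(1, ϵ/436) ensures both conditions, hence |(4w^3 + 6w^2 + 6w + 9) − 689| < ϵ.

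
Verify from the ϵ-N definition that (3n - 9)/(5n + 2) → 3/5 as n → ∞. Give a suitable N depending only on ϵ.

Fix ϵ > 0. For n ≥ 1, |(3n - 9)/(5n + 2) − (3/5)| = |-51|/(5(5n + 2)) = 51/(5(5n + 2)).
Since 5n + 2 ≥ 5n for n ≥ 1, this is ≤ 51/(5·5n) = (51/25)/n.
So |(3n - 9)/(5n + 2) − (3/5)| < ϵ whenever n > (51/25)/ϵ.
Take N = (51/25)/ϵ. If n > N then |(3n - 9)/(5n + 2) − (3/5)| ≤ (51/25)/n < ϵ.

N = (51/25)/ϵ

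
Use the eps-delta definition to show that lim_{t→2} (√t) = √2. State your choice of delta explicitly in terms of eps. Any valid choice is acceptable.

delta = min(2, √2·eps)

Let eps > 0. We want delta > 0 such that 0 < |t − 2| < delta implies |√t − √2| < eps.
Rationalise: √t − √2 = (t − 2)/(√t + √2), so |√t − √2| = |t − 2|/(√t + √2).
Restrict delta ≤ 2 so that |t − 2| < 2 forces t > 0, and then √t + √2 > √2.
Hence |√t − √2| < |t − 2|/√2, which is < eps once |t − 2| < √2·eps.
Take delta = min(2, √2·eps). If 0 < |t − 2| < delta then t > 0 and |√t − √2| < |t − 2|/√2 < eps.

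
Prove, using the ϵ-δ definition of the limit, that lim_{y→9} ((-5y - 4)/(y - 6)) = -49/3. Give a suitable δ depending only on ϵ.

δ = min(3/2, (9/68)ϵ)

Fix ϵ > 0. We want δ > 0 with 0 < |y − 9| < δ ⇒ |(-5y - 4)/(y - 6) + 49/3| < ϵ.
Combining over a common denominator, (-5y - 4)/(y - 6) + 49/3 = [(-5y - 4)·3 − (-49)·(y - 6)] / [3·(y - 6)] = 34(y − 9) / (3(y - 6)).
So |(-5y - 4)/(y - 6) + 49/3| = 34|y − 9| / (3·|y − 6|).
Require δ ≤ 3/2, so |y − 6| ≥ |3| − |y − 9| > 3 − 3/2 = 3/2.
Hence |(-5y - 4)/(y - 6) + 49/3| < 34|y − 9|/(3·(3/2)) = (68/9)|y − 9|, which is < ϵ once |y − 9| < (9/68)ϵ.
Take δ = min(3/2, (9/68)ϵ). Then 0 < |y − 9| < δ forces both bounds, so |(-5y - 4)/(y - 6) + 49/3| < ϵ.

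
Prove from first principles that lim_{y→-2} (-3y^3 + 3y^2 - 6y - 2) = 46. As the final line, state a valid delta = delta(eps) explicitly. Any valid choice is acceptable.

Let eps > 0 be given. We want delta > 0 such that 0 < |y + 2| < delta implies |(-3y^3 + 3y^2 - 6y - 2) − 46| < eps.
(-3y^3 + 3y^2 - 6y - 2) − 46 = -3y^3 + 3y^2 - 6y - 48 = (y + 2)(-3y^2 + 9y - 24).
So |(-3y^3 + 3y^2 - 6y - 2) − 46| = |y + 2|·|-3y^2 + 9y - 24|.
Assume first that |y + 2| < 2, so |y| < 4. Then |-3y^2 + 9y - 24| ≤ 3·4^2 + 9·4 + 24 = 108.
Hence |(-3y^3 + 3y^2 - 6y - 2) − 46| ≤ 108|y + 2| < eps provided |y + 2| < eps/108.
Take delta = min(2, eps/108). Then 0 < |y + 2| < delta gives both |y + 2| < 2 and |y + 2| < eps/108, so |(-3y^3 + 3y^2 - 6y - 2) − 46| < eps.

delta = min(2, eps/108)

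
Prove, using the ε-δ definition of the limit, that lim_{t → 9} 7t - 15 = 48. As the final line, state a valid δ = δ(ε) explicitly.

Suppose ε > 0. We need δ > 0 so that 0 < |t − 9| < δ implies |(7t - 15) − 48| < ε.
Since (7t - 15) − 48 = 7(t − 9), we have |(7t - 15) − 48| = 7|t − 9|.
So 7|t − 9| < ε exactly when |t − 9| < ε/7.
Take δ = ε/7. If 0 < |t − 9| < δ then |(7t - 15) − 48| = 7|t − 9| < 7·(ε/7) = ε.

δ = ε/7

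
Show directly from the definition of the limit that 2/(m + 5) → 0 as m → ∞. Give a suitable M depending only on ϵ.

Fix ϵ > 0. For m ≥ 1, |2/(m + 5) − 0| = 2/(m + 5) ≤ 2/m.
We need 2/m < ϵ, i.e. m > 2/ϵ.
Take M = 2/ϵ. If m > M then |2/(m + 5)| ≤ 2/m < ϵ.

M = 2/ϵ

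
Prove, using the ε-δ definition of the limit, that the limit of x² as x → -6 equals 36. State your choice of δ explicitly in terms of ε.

δ = min(2, ε/14)

Let ε > 0 be given. We seek δ > 0 with 0 < |x + 6| < δ ⇒ |x² − 36| < ε.
Factor: x² − 36 = (x + 6)(x - 6), so |x² − 36| = |x + 6|·|x - 6|.
Restrict δ ≤ 2. Then |x + 6| < 2 gives |x| < 8, so by the triangle inequality |x - 6| ≤ 8 + 6 = 14.
Hence |x² − 36| ≤ 14|x + 6|, which is < ε once |x + 6| < ε/14.
Take δ = min(2, ε/14). If 0 < |x + 6| < δ then both bounds hold and |x² − 36| ≤ 14|x + 6| < 14·(ε/14) = ε.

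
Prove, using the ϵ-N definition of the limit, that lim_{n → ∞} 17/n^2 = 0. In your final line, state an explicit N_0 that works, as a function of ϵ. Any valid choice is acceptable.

Let ϵ > 0 be given. For n ≥ 1, |17/n^2 − 0| = 17/n^2.
17/n^2 < ϵ ⇔ n^2 > 17/ϵ ⇔ n > (17/ϵ)^{1/2}.
Take N_0 = (17/ϵ)^{1/2}. Then n > N_0 implies 17/n^2 < ϵ.

N_0 = (17/ϵ)^{1/2}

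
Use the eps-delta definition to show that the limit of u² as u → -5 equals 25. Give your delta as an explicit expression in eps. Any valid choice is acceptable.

delta = min(1, eps/11)

Fix eps > 0. We seek delta > 0 with 0 < |u + 5| < delta ⇒ |u² − 25| < eps.
Factor: u² − 25 = (u + 5)(u - 5), so |u² − 25| = |u + 5|·|u - 5|.
Impose delta ≤ 1 so that |u| < 6; then |u - 5| ≤ 11.
Hence |u² − 25| ≤ 11|u + 5|, which is < eps once |u + 5| < eps/11.
Take delta = min(1, eps/11). If 0 < |u + 5| < delta then both bounds hold and |u² − 25| ≤ 11|u + 5| < 11·(eps/11) = eps.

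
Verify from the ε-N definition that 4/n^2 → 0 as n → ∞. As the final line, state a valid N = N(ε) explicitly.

Let ε > 0. For n ≥ 1, |4/n^2 − 0| = 4/n^2.
4/n^2 < ε ⇔ n^2 > 4/ε ⇔ n > (4/ε)^{1/2}.
Take N = (4/ε)^{1/2}. Then n > N implies 4/n^2 < ε.

N = (4/ε)^{1/2}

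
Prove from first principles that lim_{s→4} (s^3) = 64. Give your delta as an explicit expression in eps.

delta = min(1, eps/61)

Let eps > 0 be given. We seek delta > 0 with 0 < |s − 4| < delta ⇒ |s^3 − 64| < eps.
Factor: s^3 − 64 = (s − 4)(s^2 + 4s + 16), so |s^3 − 64| = |s − 4|·|s^2 + 4s + 16|.
Restrict delta ≤ 1. Then |s − 4| < 1 gives |s| < 5, so by the triangle inequality |s^2 + 4s + 16| ≤ 5^2 + 4·5 + 16 = 61.
Hence |s^3 − 64| ≤ 61|s − 4|, which is < eps once |s − 4| < eps/61.
Take delta = min(1, eps/61). If 0 < |s − 4| < delta then both bounds hold and |s^3 − 64| ≤ 61|s − 4| < 61·(eps/61) = eps.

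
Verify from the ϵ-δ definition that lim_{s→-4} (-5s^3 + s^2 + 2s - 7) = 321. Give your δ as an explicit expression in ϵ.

Suppose ϵ > 0. We want δ > 0 such that 0 < |s + 4| < δ implies |(-5s^3 + s^2 + 2s - 7) − 321| < ϵ.
(-5s^3 + s^2 + 2s - 7) − 321 = -5s^3 + s^2 + 2s - 328 = (s + 4)(-5s^2 + 21s - 82).
So |(-5s^3 + s^2 + 2s - 7) − 321| = |s + 4|·|-5s^2 + 21s - 82|.
Require δ ≤ 2. Then |s + 4| < 2 gives |s| < 6, and by the triangle inequality |-5s^2 + 21s - 82| ≤ 5·6^2 + 21·6 + 82 = 388.
Hence |(-5s^3 + s^2 + 2s - 7) − 321| ≤ 388|s + 4| < ϵ provided |s + 4| < ϵ/388.
Take δ = min(2, ϵ/388). Then 0 < |s + 4| < δ gives both |s + 4| < 2 and |s + 4| < ϵ/388, so |(-5s^3 + s^2 + 2s - 7) − 321| < ϵ.

δ = min(2, ϵ/388)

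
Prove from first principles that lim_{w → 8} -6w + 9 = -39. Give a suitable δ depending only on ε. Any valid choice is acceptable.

Let ε > 0. We need δ > 0 so that 0 < |w − 8| < δ implies |(-6w + 9) + 39| < ε.
|(-6w + 9) + 39| = |-6w + 48| = 6|w − 8|.
So 6|w − 8| < ε exactly when |w − 8| < ε/6.
Choosing δ = ε/6 gives |(-6w + 9) + 39| = 6|w − 8| < ε whenever |w − 8| < δ.

δ = ε/6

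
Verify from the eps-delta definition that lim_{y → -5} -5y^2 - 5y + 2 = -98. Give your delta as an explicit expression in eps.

Fix eps > 0. We want delta > 0 such that 0 < |y + 5| < delta implies |(-5y^2 - 5y + 2) + 98| < eps.
(-5y^2 - 5y + 2) + 98 = -5y^2 - 5y + 100 = (y + 5)(-5y + 20).
So |(-5y^2 - 5y + 2) + 98| = |y + 5|·|-5y + 20|.
Assume first that |y + 5| < 2, so |y| < 7. Then |-5y + 20| ≤ 5·7 + 20 = 55.
Hence |(-5y^2 - 5y + 2) + 98| ≤ 55|y + 5| < eps provided |y + 5| < eps/55.
Choosing delta = min(2, eps/55) ensures both conditions, hence |(-5y^2 - 5y + 2) + 98| < eps.

delta = min(2, eps/55)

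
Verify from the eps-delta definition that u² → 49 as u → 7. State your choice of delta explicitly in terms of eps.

Fix eps > 0. We seek delta > 0 with 0 < |u − 7| < delta ⇒ |u² − 49| < eps.
Factor: u² − 49 = (u − 7)(u + 7), so |u² − 49| = |u − 7|·|u + 7|.
Restrict delta ≤ 1. Then |u − 7| < 1 gives |u| < 8, so by the triangle inequality |u + 7| ≤ 8 + 7 = 15.
Hence |u² − 49| ≤ 15|u − 7|, which is < eps once |u − 7| < eps/15.
Take delta = min(1, eps/15). If 0 < |u − 7| < delta then both bounds hold and |u² − 49| ≤ 15|u − 7| < 15·(eps/15) = eps.

delta = min(1, eps/15)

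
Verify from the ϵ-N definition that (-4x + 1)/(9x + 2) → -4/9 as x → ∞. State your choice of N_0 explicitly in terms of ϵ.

Fix ϵ > 0. We seek N_0 > 0 such that x > N_0 implies |(-4x + 1)/(9x + 2) + 4/9| < ϵ.
(-4x + 1)/(9x + 2) + 4/9 = (9(-4x + 1) − (-4)(9x + 2)) / (9(9x + 2)) = 17/(9(9x + 2)).
For x > 0 we have 9x + 2 > 9x, so |(-4x + 1)/(9x + 2) + 4/9| = 17/(9(9x + 2)) < 17/(9·9x) = (17/81)/x.
Thus |(-4x + 1)/(9x + 2) + 4/9| < ϵ whenever x > (17/81)/ϵ.
Take N_0 = (17/81)/ϵ. If x > N_0 then |(-4x + 1)/(9x + 2) + 4/9| < (17/81)/x < ϵ.

N_0 = (17/81)/ϵ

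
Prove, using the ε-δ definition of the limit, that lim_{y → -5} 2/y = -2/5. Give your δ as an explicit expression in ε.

Suppose ε > 0. We seek δ > 0 such that 0 < |y + 5| < δ implies |2/y + 2/5| < ε.
|2/y + 2/5| = 2·|-5 − y|/(5·|y|) = 2|y + 5|/(5|y|).
Require δ ≤ 5/2 so that |y| > 5 − 5/2 = 5/2, hence 5|y| > 25/2.
Then |2/y + 2/5| < 2|y + 5|/(25/2), which is < ε when |y + 5| < (25/4)ε.
Take δ = min(5/2, (25/4)ε). Then 0 < |y + 5| < δ gives both |y + 5| < 5/2 and |y + 5| < (25/4)ε, so |2/y + 2/5| < ε.

δ = min(5/2, (25/4)ε)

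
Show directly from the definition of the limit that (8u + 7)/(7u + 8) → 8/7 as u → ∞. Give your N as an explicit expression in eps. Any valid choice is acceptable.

Fix eps > 0. We seek N > 0 such that u > N implies |(8u + 7)/(7u + 8) − (8/7)| < eps.
(8u + 7)/(7u + 8) − (8/7) = (7(8u + 7) − 8(7u + 8)) / (7(7u + 8)) = -15/(7(7u + 8)).
For u > 0 we have 7u + 8 > 7u, so |(8u + 7)/(7u + 8) − (8/7)| = 15/(7(7u + 8)) < 15/(7·7u) = (15/49)/u.
Thus |(8u + 7)/(7u + 8) − (8/7)| < eps whenever u > (15/49)/eps.
Take N = (15/49)/eps. If u > N then |(8u + 7)/(7u + 8) − (8/7)| < (15/49)/u < eps.

N = (15/49)/eps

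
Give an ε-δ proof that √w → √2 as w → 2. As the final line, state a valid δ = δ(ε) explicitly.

Suppose ε > 0. We want δ > 0 such that 0 < |w − 2| < δ implies |√w − √2| < ε.
Rationalise: √w − √2 = (w − 2)/(√w + √2), so |√w − √2| = |w − 2|/(√w + √2).
Restrict δ ≤ 2 so that |w − 2| < 2 forces w > 0, and then √w + √2 > √2.
Hence |√w − √2| < |w − 2|/√2, which is < ε once |w − 2| < √2·ε.
Take δ = min(2, √2·ε). If 0 < |w − 2| < δ then w > 0 and |√w − √2| < |w − 2|/√2 < ε.

δ = min(2, √2·ε)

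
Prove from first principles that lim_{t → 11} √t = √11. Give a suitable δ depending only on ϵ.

Let ϵ > 0 be given. We want δ > 0 such that 0 < |t − 11| < δ implies |√t − √11| < ϵ.
Multiplying by the conjugate, |√t − √11| = |t − 11|/(√t + √11).
Restrict δ ≤ 11 so that |t − 11| < 11 forces t > 0, and then √t + √11 > √11.
Hence |√t − √11| < |t − 11|/√11, which is < ϵ once |t − 11| < √11·ϵ.
Take δ = min(11, √11·ϵ). If 0 < |t − 11| < δ then t > 0 and |√t − √11| < |t − 11|/√11 < ϵ.

δ = min(11, √11·ϵ)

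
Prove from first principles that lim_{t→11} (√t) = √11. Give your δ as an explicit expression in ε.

Let ε > 0 be given. We want δ > 0 such that 0 < |t − 11| < δ implies |√t − √11| < ε.
Rationalise: √t − √11 = (t − 11)/(√t + √11), so |√t − √11| = |t − 11|/(√t + √11).
Restrict δ ≤ 11 so that |t − 11| < 11 forces t > 0, and then √t + √11 > √11.
Hence |√t − √11| < |t − 11|/√11, which is < ε once |t − 11| < √11·ε.
Take δ = min(11, √11·ε). If 0 < |t − 11| < δ then t > 0 and |√t − √11| < |t − 11|/√11 < ε.

δ = min(11, √11·ε)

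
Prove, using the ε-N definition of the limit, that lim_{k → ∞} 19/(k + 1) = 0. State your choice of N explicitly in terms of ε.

Fix ε > 0. For k ≥ 1, |19/(k + 1) − 0| = 19/(k + 1) ≤ 19/k.
We need 19/k < ε, i.e. k > 19/ε.
Take N = 19/ε. If k > N then |19/(k + 1)| ≤ 19/k < ε.

N = 19/ε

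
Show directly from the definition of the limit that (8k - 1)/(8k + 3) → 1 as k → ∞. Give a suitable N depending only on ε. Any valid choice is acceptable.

Let ε > 0. For k ≥ 1, |(8k - 1)/(8k + 3) − 1| = |-32|/(8(8k + 3)) = 32/(8(8k + 3)).
Since 8k + 3 ≥ 8k for k ≥ 1, this is ≤ 32/(8·8k) = (1/2)/k.
So |(8k - 1)/(8k + 3) − 1| < ε whenever k > (1/2)/ε.
Take N = (1/2)/ε. If k > N then |(8k - 1)/(8k + 3) − 1| ≤ (1/2)/k < ε.

N = (1/2)/ε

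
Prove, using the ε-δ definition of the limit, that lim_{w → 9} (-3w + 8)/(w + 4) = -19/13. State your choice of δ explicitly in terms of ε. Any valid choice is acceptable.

Let ε > 0 be given. We want δ > 0 with 0 < |w − 9| < δ ⇒ |(-3w + 8)/(w + 4) + 19/13| < ε.
Combining over a common denominator, (-3w + 8)/(w + 4) + 19/13 = [(-3w + 8)·13 − (-19)·(w + 4)] / [13·(w + 4)] = -20(w − 9) / (13(w + 4)).
So |(-3w + 8)/(w + 4) + 19/13| = 20|w − 9| / (13·|w + 4|).
Restrict δ ≤ 13/2. Then |w − 9| < 13/2 gives |w + 4| = |(w − 9) + 13| ≥ 13 − 13/2 = 13/2.
Hence |(-3w + 8)/(w + 4) + 19/13| < 20|w − 9|/(13·(13/2)) = (40/169)|w − 9|, which is < ε once |w − 9| < (169/40)ε.
Take δ = min(13/2, (169/40)ε). Then 0 < |w − 9| < δ forces both bounds, so |(-3w + 8)/(w + 4) + 19/13| < ε.

δ = min(13/2, (169/40)ε)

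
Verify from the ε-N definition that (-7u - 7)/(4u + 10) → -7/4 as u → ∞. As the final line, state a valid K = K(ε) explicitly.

K = (21/8)/ε

Suppose ε > 0. We seek K > 0 such that u > K implies |(-7u - 7)/(4u + 10) + 7/4| < ε.
(-7u - 7)/(4u + 10) + 7/4 = (4(-7u - 7) − (-7)(4u + 10)) / (4(4u + 10)) = 42/(4(4u + 10)).
For u > 0 we have 4u + 10 > 4u, so |(-7u - 7)/(4u + 10) + 7/4| = 42/(4(4u + 10)) < 42/(4·4u) = (21/8)/u.
Thus |(-7u - 7)/(4u + 10) + 7/4| < ε whenever u > (21/8)/ε.
Take K = (21/8)/ε. If u > K then |(-7u - 7)/(4u + 10) + 7/4| < (21/8)/u < ε.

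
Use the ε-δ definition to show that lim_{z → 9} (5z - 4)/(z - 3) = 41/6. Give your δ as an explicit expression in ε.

δ = min(3, (18/11)ε)

Fix ε > 0. We want δ > 0 with 0 < |z − 9| < δ ⇒ |(5z - 4)/(z - 3) − (41/6)| < ε.
Combining over a common denominator, (5z - 4)/(z - 3) − (41/6) = [(5z - 4)·6 − 41·(z - 3)] / [6·(z - 3)] = -11(z − 9) / (6(z - 3)).
So |(5z - 4)/(z - 3) − (41/6)| = 11|z − 9| / (6·|z − 3|).
Require δ ≤ 3, so |z − 3| ≥ |6| − |z − 9| > 6 − 3 = 3.
Hence |(5z - 4)/(z - 3) − (41/6)| < 11|z − 9|/(6·3) = (11/18)|z − 9|, which is < ε once |z − 9| < (18/11)ε.
Take δ = min(3, (18/11)ε). Then 0 < |z − 9| < δ forces both bounds, so |(5z - 4)/(z - 3) − (41/6)| < ε.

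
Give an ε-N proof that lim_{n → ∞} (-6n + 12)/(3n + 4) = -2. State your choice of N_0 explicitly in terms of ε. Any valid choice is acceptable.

N_0 = (20/3)/ε

Fix ε > 0. For n ≥ 1, |(-6n + 12)/(3n + 4) + 2| = |60|/(3(3n + 4)) = 60/(3(3n + 4)).
Since 3n + 4 ≥ 3n for n ≥ 1, this is ≤ 60/(3·3n) = (20/3)/n.
So |(-6n + 12)/(3n + 4) + 2| < ε whenever n > (20/3)/ε.
Take N_0 = (20/3)/ε. If n > N_0 then |(-6n + 12)/(3n + 4) + 2| ≤ (20/3)/n < ε.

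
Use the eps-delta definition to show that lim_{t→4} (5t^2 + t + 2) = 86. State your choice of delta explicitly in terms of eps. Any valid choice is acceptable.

Suppose eps > 0. We want delta > 0 such that 0 < |t − 4| < delta implies |(5t^2 + t + 2) − 86| < eps.
(5t^2 + t + 2) − 86 = 5t^2 + t - 84 = (t − 4)(5t + 21).
So |(5t^2 + t + 2) − 86| = |t − 4|·|5t + 21|.
Require delta ≤ 1. Then |t − 4| < 1 gives |t| < 5, and by the triangle inequality |5t + 21| ≤ 5·5 + 21 = 46.
Hence |(5t^2 + t + 2) − 86| ≤ 46|t − 4| < eps provided |t − 4| < eps/46.
Take delta = min(1, eps/46). Then 0 < |t − 4| < delta gives both |t − 4| < 1 and |t − 4| < eps/46, so |(5t^2 + t + 2) − 86| < eps.

delta = min(1, eps/46)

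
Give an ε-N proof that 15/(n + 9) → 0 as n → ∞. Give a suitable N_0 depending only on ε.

N_0 = 15/ε

Let ε > 0 be given. For n ≥ 1, |15/(n + 9) − 0| = 15/(n + 9) ≤ 15/n.
We need 15/n < ε, i.e. n > 15/ε.
Take N_0 = 15/ε. If n > N_0 then |15/(n + 9)| ≤ 15/n < ε.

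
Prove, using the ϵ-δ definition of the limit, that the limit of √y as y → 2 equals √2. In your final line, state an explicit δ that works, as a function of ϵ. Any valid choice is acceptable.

Fix ϵ > 0. We want δ > 0 such that 0 < |y − 2| < δ implies |√y − √2| < ϵ.
Multiplying by the conjugate, |√y − √2| = |y − 2|/(√y + √2).
Restrict δ ≤ 2 so that |y − 2| < 2 forces y > 0, and then √y + √2 > √2.
Hence |√y − √2| < |y − 2|/√2, which is < ϵ once |y − 2| < √2·ϵ.
Take δ = min(2, √2·ϵ). If 0 < |y − 2| < δ then y > 0 and |√y − √2| < |y − 2|/√2 < ϵ.

δ = min(2, √2·ϵ)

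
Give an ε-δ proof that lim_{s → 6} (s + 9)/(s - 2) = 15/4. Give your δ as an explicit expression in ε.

Fix ε > 0. We want δ > 0 with 0 < |s − 6| < δ ⇒ |(s + 9)/(s - 2) − (15/4)| < ε.
Combining over a common denominator, (s + 9)/(s - 2) − (15/4) = [(s + 9)·4 − 15·(s - 2)] / [4·(s - 2)] = -11(s − 6) / (4(s - 2)).
So |(s + 9)/(s - 2) − (15/4)| = 11|s − 6| / (4·|s − 2|).
Require δ ≤ 2, so |s − 2| ≥ |4| − |s − 6| > 4 − 2 = 2.
Hence |(s + 9)/(s - 2) − (15/4)| < 11|s − 6|/(4·2) = (11/8)|s − 6|, which is < ε once |s − 6| < (8/11)ε.
Take δ = min(2, (8/11)ε). Then 0 < |s − 6| < δ forces both bounds, so |(s + 9)/(s - 2) − (15/4)| < ε.

δ = min(2, (8/11)ε)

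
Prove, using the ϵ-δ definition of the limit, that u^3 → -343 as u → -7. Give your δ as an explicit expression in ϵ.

Fix ϵ > 0. We seek δ > 0 with 0 < |u + 7| < δ ⇒ |u^3 + 343| < ϵ.
Factor: u^3 + 343 = (u + 7)(u^2 - 7u + 49), so |u^3 + 343| = |u + 7|·|u^2 - 7u + 49|.
Impose δ ≤ 2 so that |u| < 9; then |u^2 - 7u + 49| ≤ 193.
Hence |u^3 + 343| ≤ 193|u + 7|, which is < ϵ once |u + 7| < ϵ/193.
Take δ = min(2, ϵ/193). If 0 < |u + 7| < δ then both bounds hold and |u^3 + 343| ≤ 193|u + 7| < 193·(ϵ/193) = ϵ.

δ = min(2, ϵ/193)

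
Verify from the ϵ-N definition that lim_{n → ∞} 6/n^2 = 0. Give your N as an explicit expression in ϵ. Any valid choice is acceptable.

Let ϵ > 0 be given. For n ≥ 1, |6/n^2 − 0| = 6/n^2.
6/n^2 < ϵ ⇔ n^2 > 6/ϵ ⇔ n > (6/ϵ)^{1/2}.
Take N = (6/ϵ)^{1/2}. Then n > N implies 6/n^2 < ϵ.

N = (6/ϵ)^{1/2}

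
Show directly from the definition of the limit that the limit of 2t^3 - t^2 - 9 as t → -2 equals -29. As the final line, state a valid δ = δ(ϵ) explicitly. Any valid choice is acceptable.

δ = min(1, ϵ/43)

Let ϵ > 0 be given. We want δ > 0 such that 0 < |t + 2| < δ implies |(2t^3 - t^2 - 9) + 29| < ϵ.
(2t^3 - t^2 - 9) + 29 = 2t^3 - t^2 + 20 = (t + 2)(2t^2 - 5t + 10).
So |(2t^3 - t^2 - 9) + 29| = |t + 2|·|2t^2 - 5t + 10|.
Assume first that |t + 2| < 1, so |t| < 3. Then |2t^2 - 5t + 10| ≤ 2·3^2 + 5·3 + 10 = 43.
Hence |(2t^3 - t^2 - 9) + 29| ≤ 43|t + 2| < ϵ provided |t + 2| < ϵ/43.
Take δ = min(1, ϵ/43). Then 0 < |t + 2| < δ gives both |t + 2| < 1 and |t + 2| < ϵ/43, so |(2t^3 - t^2 - 9) + 29| < ϵ.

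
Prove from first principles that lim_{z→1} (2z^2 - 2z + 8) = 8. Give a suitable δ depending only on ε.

Fix ε > 0. We want δ > 0 such that 0 < |z − 1| < δ implies |(2z^2 - 2z + 8) − 8| < ε.
(2z^2 - 2z + 8) − 8 = 2z^2 - 2z = (z − 1)(2z).
So |(2z^2 - 2z + 8) − 8| = |z − 1|·|2z|.
Require δ ≤ 1. Then |z − 1| < 1 gives |z| < 2, and by the triangle inequality |2z| ≤ 2·2 = 4.
Hence |(2z^2 - 2z + 8) − 8| ≤ 4|z − 1| < ε provided |z − 1| < ε/4.
Take δ = min(1, ε/4). Then 0 < |z − 1| < δ gives both |z − 1| < 1 and |z − 1| < ε/4, so |(2z^2 - 2z + 8) − 8| < ε.

δ = min(1, ε/4)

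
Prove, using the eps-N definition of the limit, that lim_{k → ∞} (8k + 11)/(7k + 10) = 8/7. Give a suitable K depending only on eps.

K = (3/49)/eps

Suppose eps > 0. For k ≥ 1, |(8k + 11)/(7k + 10) − (8/7)| = |-3|/(7(7k + 10)) = 3/(7(7k + 10)).
Since 7k + 10 ≥ 7k for k ≥ 1, this is ≤ 3/(7·7k) = (3/49)/k.
So |(8k + 11)/(7k + 10) − (8/7)| < eps whenever k > (3/49)/eps.
Take K = (3/49)/eps. If k > K then |(8k + 11)/(7k + 10) − (8/7)| ≤ (3/49)/k < eps.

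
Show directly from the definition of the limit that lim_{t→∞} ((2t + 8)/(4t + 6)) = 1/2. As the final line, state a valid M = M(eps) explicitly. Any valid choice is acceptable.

M = (5/4)/eps

Fix eps > 0. We seek M > 0 such that t > M implies |(2t + 8)/(4t + 6) − (1/2)| < eps.
(2t + 8)/(4t + 6) − (1/2) = (4(2t + 8) − 2(4t + 6)) / (4(4t + 6)) = 20/(4(4t + 6)).
For t > 0 we have 4t + 6 > 4t, so |(2t + 8)/(4t + 6) − (1/2)| = 20/(4(4t + 6)) < 20/(4·4t) = (5/4)/t.
Thus |(2t + 8)/(4t + 6) − (1/2)| < eps whenever t > (5/4)/eps.
Take M = (5/4)/eps. If t > M then |(2t + 8)/(4t + 6) − (1/2)| < (5/4)/t < eps.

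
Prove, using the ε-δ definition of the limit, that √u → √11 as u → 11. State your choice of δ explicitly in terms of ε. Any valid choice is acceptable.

Fix ε > 0. We want δ > 0 such that 0 < |u − 11| < δ implies |√u − √11| < ε.
Rationalise: √u − √11 = (u − 11)/(√u + √11), so |√u − √11| = |u − 11|/(√u + √11).
Restrict δ ≤ 11 so that |u − 11| < 11 forces u > 0, and then √u + √11 > √11.
Hence |√u − √11| < |u − 11|/√11, which is < ε once |u − 11| < √11·ε.
Take δ = min(11, √11·ε). If 0 < |u − 11| < δ then u > 0 and |√u − √11| < |u − 11|/√11 < ε.

δ = min(11, √11·ε)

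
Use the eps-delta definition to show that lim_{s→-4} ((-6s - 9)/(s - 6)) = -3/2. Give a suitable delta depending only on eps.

Suppose eps > 0. We want delta > 0 with 0 < |s + 4| < delta ⇒ |(-6s - 9)/(s - 6) + 3/2| < eps.
Combining over a common denominator, (-6s - 9)/(s - 6) + 3/2 = [(-6s - 9)·(-10) − 15·(s - 6)] / [(-10)·(s - 6)] = 45(s + 4) / ((-10)(s - 6)).
So |(-6s - 9)/(s - 6) + 3/2| = 45|s + 4| / (10·|s − 6|).
Restrict delta ≤ 5. Then |s + 4| < 5 gives |s − 6| = |(s + 4) + (-10)| ≥ 10 − 5 = 5.
Hence |(-6s - 9)/(s - 6) + 3/2| < 45|s + 4|/(10·5) = (9/10)|s + 4|, which is < eps once |s + 4| < (10/9)eps.
Take delta = min(5, (10/9)eps). Then 0 < |s + 4| < delta forces both bounds, so |(-6s - 9)/(s - 6) + 3/2| < eps.

delta = min(5, (10/9)eps)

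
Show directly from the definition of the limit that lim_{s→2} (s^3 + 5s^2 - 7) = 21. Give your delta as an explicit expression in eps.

delta = min(1, eps/44)

Let eps > 0 be given. We want delta > 0 such that 0 < |s − 2| < delta implies |(s^3 + 5s^2 - 7) − 21| < eps.
(s^3 + 5s^2 - 7) − 21 = s^3 + 5s^2 - 28 = (s − 2)(s^2 + 7s + 14).
So |(s^3 + 5s^2 - 7) − 21| = |s − 2|·|s^2 + 7s + 14|.
Assume first that |s − 2| < 1, so |s| < 3. Then |s^2 + 7s + 14| ≤ 3^2 + 7·3 + 14 = 44.
Hence |(s^3 + 5s^2 - 7) − 21| ≤ 44|s − 2| < eps provided |s − 2| < eps/44.
Take delta = min(1, eps/44). Then 0 < |s − 2| < delta gives both |s − 2| < 1 and |s − 2| < eps/44, so |(s^3 + 5s^2 - 7) − 21| < eps.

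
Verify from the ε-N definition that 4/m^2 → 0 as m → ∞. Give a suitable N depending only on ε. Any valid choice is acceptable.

Let ε > 0 be given. For m ≥ 1, |4/m^2 − 0| = 4/m^2.
4/m^2 < ε ⇔ m^2 > 4/ε ⇔ m > (4/ε)^{1/2}.
Take N = (4/ε)^{1/2}. Then m > N implies 4/m^2 < ε.

N = (4/ε)^{1/2}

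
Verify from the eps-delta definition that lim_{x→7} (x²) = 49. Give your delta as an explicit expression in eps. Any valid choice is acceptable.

Suppose eps > 0. We seek delta > 0 with 0 < |x − 7| < delta ⇒ |x² − 49| < eps.
Factor: x² − 49 = (x − 7)(x + 7), so |x² − 49| = |x − 7|·|x + 7|.
Restrict delta ≤ 1. Then |x − 7| < 1 gives |x| < 8, so by the triangle inequality |x + 7| ≤ 8 + 7 = 15.
Hence |x² − 49| ≤ 15|x − 7|, which is < eps once |x − 7| < eps/15.
Take delta = min(1, eps/15). If 0 < |x − 7| < delta then both bounds hold and |x² − 49| ≤ 15|x − 7| < 15·(eps/15) = eps.

delta = min(1, eps/15)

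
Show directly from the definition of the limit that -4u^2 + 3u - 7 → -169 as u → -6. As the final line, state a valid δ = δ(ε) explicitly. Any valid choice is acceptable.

Let ε > 0. We want δ > 0 such that 0 < |u + 6| < δ implies |(-4u^2 + 3u - 7) + 169| < ε.
(-4u^2 + 3u - 7) + 169 = -4u^2 + 3u + 162 = (u + 6)(-4u + 27).
So |(-4u^2 + 3u - 7) + 169| = |u + 6|·|-4u + 27|.
Require δ ≤ 1. Then |u + 6| < 1 gives |u| < 7, and by the triangle inequality |-4u + 27| ≤ 4·7 + 27 = 55.
Hence |(-4u^2 + 3u - 7) + 169| ≤ 55|u + 6| < ε provided |u + 6| < ε/55.
Take δ = min(1, ε/55). Then 0 < |u + 6| < δ gives both |u + 6| < 1 and |u + 6| < ε/55, so |(-4u^2 + 3u - 7) + 169| < ε.

δ = min(1, ε/55)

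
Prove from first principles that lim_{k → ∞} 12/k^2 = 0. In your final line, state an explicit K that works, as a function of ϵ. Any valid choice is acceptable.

Fix ϵ > 0. For k ≥ 1, |12/k^2 − 0| = 12/k^2.
12/k^2 < ϵ ⇔ k^2 > 12/ϵ ⇔ k > (12/ϵ)^{1/2}.
Take K = (12/ϵ)^{1/2}. Then k > K implies 12/k^2 < ϵ.

K = (12/ϵ)^{1/2}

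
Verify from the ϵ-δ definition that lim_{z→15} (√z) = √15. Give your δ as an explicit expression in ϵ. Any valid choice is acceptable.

Let ϵ > 0 be given. We want δ > 0 such that 0 < |z − 15| < δ implies |√z − √15| < ϵ.
Rationalise: √z − √15 = (z − 15)/(√z + √15), so |√z − √15| = |z − 15|/(√z + √15).
Restrict δ ≤ 15 so that |z − 15| < 15 forces z > 0, and then √z + √15 > √15.
Hence |√z − √15| < |z − 15|/√15, which is < ϵ once |z − 15| < √15·ϵ.
Take δ = min(15, √15·ϵ). If 0 < |z − 15| < δ then z > 0 and |√z − √15| < |z − 15|/√15 < ϵ.

δ = min(15, √15·ϵ)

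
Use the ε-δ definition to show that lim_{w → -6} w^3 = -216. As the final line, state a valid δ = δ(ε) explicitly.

Let ε > 0 be given. We seek δ > 0 with 0 < |w + 6| < δ ⇒ |w^3 + 216| < ε.
Factor: w^3 + 216 = (w + 6)(w^2 - 6w + 36), so |w^3 + 216| = |w + 6|·|w^2 - 6w + 36|.
Restrict δ ≤ 1. Then |w + 6| < 1 gives |w| < 7, so by the triangle inequality |w^2 - 6w + 36| ≤ 7^2 + 6·7 + 36 = 127.
Hence |w^3 + 216| ≤ 127|w + 6|, which is < ε once |w + 6| < ε/127.
Take δ = min(1, ε/127). If 0 < |w + 6| < δ then both bounds hold and |w^3 + 216| ≤ 127|w + 6| < 127·(ε/127) = ε.

δ = min(1, ε/127)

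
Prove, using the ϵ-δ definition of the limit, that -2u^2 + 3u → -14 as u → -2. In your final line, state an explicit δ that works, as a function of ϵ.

Fix ϵ > 0. We want δ > 0 such that 0 < |u + 2| < δ implies |(-2u^2 + 3u) + 14| < ϵ.
(-2u^2 + 3u) + 14 = -2u^2 + 3u + 14 = (u + 2)(-2u + 7).
So |(-2u^2 + 3u) + 14| = |u + 2|·|-2u + 7|.
Assume first that |u + 2| < 1, so |u| < 3. Then |-2u + 7| ≤ 2·3 + 7 = 13.
Hence |(-2u^2 + 3u) + 14| ≤ 13|u + 2| < ϵ provided |u + 2| < ϵ/13.
Choosing δ = min(1, ϵ/13) ensures both conditions, hence |(-2u^2 + 3u) + 14| < ϵ.

δ = min(1, ϵ/13)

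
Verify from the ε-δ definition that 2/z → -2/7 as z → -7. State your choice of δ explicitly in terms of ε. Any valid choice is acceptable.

δ = min(7/2, (49/4)ε)

Fix ε > 0. We seek δ > 0 such that 0 < |z + 7| < δ implies |2/z + 2/7| < ε.
|2/z + 2/7| = 2·|-7 − z|/(7·|z|) = 2|z + 7|/(7|z|).
Restrict δ ≤ 7/2. Then |z + 7| < 7/2 gives |z| > 7/2, so 7|z| > 49/2.
Then |2/z + 2/7| < 2|z + 7|/(49/2), which is < ε when |z + 7| < (49/4)ε.
Take δ = min(7/2, (49/4)ε). Then 0 < |z + 7| < δ gives both |z + 7| < 7/2 and |z + 7| < (49/4)ε, so |2/z + 2/7| < ε.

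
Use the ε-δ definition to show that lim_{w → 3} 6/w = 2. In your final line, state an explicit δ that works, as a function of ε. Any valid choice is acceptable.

Suppose ε > 0. We seek δ > 0 such that 0 < |w − 3| < δ implies |6/w − 2| < ε.
|6/w − 2| = 6·|3 − w|/(3·|w|) = 6|w − 3|/(3|w|).
Require δ ≤ 3/2 so that |w| > 3 − 3/2 = 3/2, hence 3|w| > 9/2.
Then |6/w − 2| < 6|w − 3|/(9/2), which is < ε when |w − 3| < (3/4)ε.
Take δ = min(3/2, (3/4)ε). Then 0 < |w − 3| < δ gives both |w − 3| < 3/2 and |w − 3| < (3/4)ε, so |6/w − 2| < ε.

δ = min(3/2, (3/4)ε)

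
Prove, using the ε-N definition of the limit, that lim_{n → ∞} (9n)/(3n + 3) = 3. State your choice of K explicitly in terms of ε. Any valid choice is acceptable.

Let ε > 0 be given. For n ≥ 1, |(9n)/(3n + 3) − 3| = |-27|/(3(3n + 3)) = 27/(3(3n + 3)).
Since 3n + 3 ≥ 3n for n ≥ 1, this is ≤ 27/(3·3n) = 3/n.
So |(9n)/(3n + 3) − 3| < ε whenever n > 3/ε.
Take K = 3/ε. If n > K then |(9n)/(3n + 3) − 3| ≤ 3/n < ε.

K = 3/ε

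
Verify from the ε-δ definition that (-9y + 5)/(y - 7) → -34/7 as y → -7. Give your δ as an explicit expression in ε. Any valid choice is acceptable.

Let ε > 0. We want δ > 0 with 0 < |y + 7| < δ ⇒ |(-9y + 5)/(y - 7) + 34/7| < ε.
Combining over a common denominator, (-9y + 5)/(y - 7) + 34/7 = [(-9y + 5)·(-14) − 68·(y - 7)] / [(-14)·(y - 7)] = 58(y + 7) / ((-14)(y - 7)).
So |(-9y + 5)/(y - 7) + 34/7| = 58|y + 7| / (14·|y − 7|).
Require δ ≤ 7, so |y − 7| ≥ |-14| − |y + 7| > 14 − 7 = 7.
Hence |(-9y + 5)/(y - 7) + 34/7| < 58|y + 7|/(14·7) = (29/49)|y + 7|, which is < ε once |y + 7| < (49/29)ε.
Take δ = min(7, (49/29)ε). Then 0 < |y + 7| < δ forces both bounds, so |(-9y + 5)/(y - 7) + 34/7| < ε.

δ = min(7, (49/29)ε)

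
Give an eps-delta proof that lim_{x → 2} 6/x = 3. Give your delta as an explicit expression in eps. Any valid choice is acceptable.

delta = min(1, (1/3)eps)

Fix eps > 0. We seek delta > 0 such that 0 < |x − 2| < delta implies |6/x − 3| < eps.
|6/x − 3| = 6·|2 − x|/(2·|x|) = 6|x − 2|/(2|x|).
Restrict delta ≤ 1. Then |x − 2| < 1 gives |x| > 1, so 2|x| > 2.
Then |6/x − 3| < 6|x − 2|/2, which is < eps when |x − 2| < (1/3)eps.
Take delta = min(1, (1/3)eps). Then 0 < |x − 2| < delta gives both |x − 2| < 1 and |x − 2| < (1/3)eps, so |6/x − 3| < eps.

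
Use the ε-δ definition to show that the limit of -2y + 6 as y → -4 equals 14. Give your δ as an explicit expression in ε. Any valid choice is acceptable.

δ = ε/2

Suppose ε > 0. We need δ > 0 so that 0 < |y + 4| < δ implies |(-2y + 6) − 14| < ε.
Since (-2y + 6) − 14 = -2(y + 4), we have |(-2y + 6) − 14| = 2|y + 4|.
Thus it suffices that |y + 4| < ε/2.
Take δ = ε/2. If 0 < |y + 4| < δ then |(-2y + 6) − 14| = 2|y + 4| < 2·(ε/2) = ε.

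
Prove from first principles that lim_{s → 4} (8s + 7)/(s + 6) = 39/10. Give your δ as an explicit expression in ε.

δ = min(5, (50/41)ε)

Let ε > 0. We want δ > 0 with 0 < |s − 4| < δ ⇒ |(8s + 7)/(s + 6) − (39/10)| < ε.
Combining over a common denominator, (8s + 7)/(s + 6) − (39/10) = [(8s + 7)·10 − 39·(s + 6)] / [10·(s + 6)] = 41(s − 4) / (10(s + 6)).
So |(8s + 7)/(s + 6) − (39/10)| = 41|s − 4| / (10·|s + 6|).
Restrict δ ≤ 5. Then |s − 4| < 5 gives |s + 6| = |(s − 4) + 10| ≥ 10 − 5 = 5.
Hence |(8s + 7)/(s + 6) − (39/10)| < 41|s − 4|/(10·5) = (41/50)|s − 4|, which is < ε once |s − 4| < (50/41)ε.
Take δ = min(5, (50/41)ε). Then 0 < |s − 4| < δ forces both bounds, so |(8s + 7)/(s + 6) − (39/10)| < ε.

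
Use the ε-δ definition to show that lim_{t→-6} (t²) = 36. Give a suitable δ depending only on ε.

Let ε > 0. We seek δ > 0 with 0 < |t + 6| < δ ⇒ |t² − 36| < ε.
Factor: t² − 36 = (t + 6)(t - 6), so |t² − 36| = |t + 6|·|t - 6|.
Impose δ ≤ 1 so that |t| < 7; then |t - 6| ≤ 13.
Hence |t² − 36| ≤ 13|t + 6|, which is < ε once |t + 6| < ε/13.
Take δ = min(1, ε/13). If 0 < |t + 6| < δ then both bounds hold and |t² − 36| ≤ 13|t + 6| < 13·(ε/13) = ε.

δ = min(1, ε/13)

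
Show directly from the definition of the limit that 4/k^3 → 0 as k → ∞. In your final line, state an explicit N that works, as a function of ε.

Let ε > 0 be given. For k ≥ 1, |4/k^3 − 0| = 4/k^3.
4/k^3 < ε ⇔ k^3 > 4/ε ⇔ k > (4/ε)^{1/3}.
Take N = (4/ε)^{1/3}. Then k > N implies 4/k^3 < ε.

N = (4/ε)^{1/3}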